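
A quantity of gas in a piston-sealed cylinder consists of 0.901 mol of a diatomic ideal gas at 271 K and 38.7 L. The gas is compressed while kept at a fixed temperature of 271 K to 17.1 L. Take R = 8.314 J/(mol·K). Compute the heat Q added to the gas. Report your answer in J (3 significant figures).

Q ≈ -1660 J

Isothermal ⇒ ΔU = 0, so Q = W = nRT ln(V₂/V₁).
Q = (0.901)(8.314)(271) ln(17.1/38.7) = 2030 × -0.8168 = -1658 J.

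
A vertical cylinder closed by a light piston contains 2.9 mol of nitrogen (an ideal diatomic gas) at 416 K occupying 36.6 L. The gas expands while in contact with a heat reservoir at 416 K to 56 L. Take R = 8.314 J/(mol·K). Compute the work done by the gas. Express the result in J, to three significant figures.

Isothermal: W = nRT ln(V₂/V₁).
W = (2.9)(8.314)(416) × ln(56/36.6)
  = 10030 × 0.4253
W_by_gas = 4266 J.

W ≈ 4270 J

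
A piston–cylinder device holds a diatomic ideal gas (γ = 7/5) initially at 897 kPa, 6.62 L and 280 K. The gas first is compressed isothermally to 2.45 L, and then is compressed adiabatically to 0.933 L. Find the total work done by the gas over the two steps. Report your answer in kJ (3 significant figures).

W_total ≈ -12.9 kJ

Step 1 (isothermal): W = P₁V₁ ln(V₂/V₁) = (5938) ln(2.45/6.62) = -5903 J.
After step 1: P = 2424 kPa, V = 2.45 L, T = 280 K.
Step 2 (adiabatic): W = (P₁V₁ − P₂V₂)/(γ−1) = (5938 − 8737)/0.4 = -6997 J.
W_total = -5903 − 6997 = -12900 J.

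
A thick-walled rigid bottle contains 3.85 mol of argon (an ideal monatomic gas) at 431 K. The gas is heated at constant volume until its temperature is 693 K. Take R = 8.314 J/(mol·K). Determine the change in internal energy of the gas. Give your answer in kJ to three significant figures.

ΔU ≈ 12.6 kJ

Constant volume ⇒ W = 0, so Q = ΔU = nCᵥΔT with Cᵥ = 3R/2 = 12.47 J/(mol·K).
ΔU = (3.85)(12.47)(693 − 431) = 12579 J.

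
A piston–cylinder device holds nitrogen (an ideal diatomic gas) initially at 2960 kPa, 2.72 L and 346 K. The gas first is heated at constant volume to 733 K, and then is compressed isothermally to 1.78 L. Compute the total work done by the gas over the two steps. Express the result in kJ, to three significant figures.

Step 1 (isochoric): W = 0 (constant volume).
After step 1: P = 6271 kPa (V unchanged).
Step 2 (isothermal): W = P₁V₁ ln(V₂/V₁) = (17056) ln(1.78/2.72) = -7232 J.
W_total = 0 − 7232 = -7232 J.

W_total ≈ -7.23 kJ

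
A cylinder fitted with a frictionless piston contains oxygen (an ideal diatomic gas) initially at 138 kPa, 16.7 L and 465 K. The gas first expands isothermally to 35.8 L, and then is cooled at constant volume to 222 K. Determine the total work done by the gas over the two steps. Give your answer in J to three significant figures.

W_total ≈ 1760 J

Step 1 (isothermal): W = P₁V₁ ln(V₂/V₁) = (2305) ln(35.8/16.7) = 1757 J.
Step 2 (isochoric): W = 0 (constant volume).
W_total = 1757 + 0 = 1757 J.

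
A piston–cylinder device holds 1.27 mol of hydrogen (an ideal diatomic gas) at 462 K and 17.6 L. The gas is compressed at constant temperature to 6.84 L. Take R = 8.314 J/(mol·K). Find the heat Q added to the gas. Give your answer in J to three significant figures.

Isothermal ⇒ ΔU = 0, so Q = W = nRT ln(V₂/V₁).
Q = (1.27)(8.314)(462) ln(6.84/17.6) = 4878 × -0.9451 = -4610 J.

Q ≈ -4610 J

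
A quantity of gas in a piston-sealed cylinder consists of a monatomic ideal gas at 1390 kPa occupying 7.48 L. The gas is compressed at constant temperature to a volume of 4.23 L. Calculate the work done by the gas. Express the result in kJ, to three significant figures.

W ≈ -5.93 kJ

Isothermal: W = nRT ln(V₂/V₁) = P₁V₁ ln(V₂/V₁).
P₁V₁ = (1390 kPa)(7.48 L) = 10397 J.
W = 10397 × ln(4.23/7.48) = 10397 × -0.57
W_by_gas = -5927 J.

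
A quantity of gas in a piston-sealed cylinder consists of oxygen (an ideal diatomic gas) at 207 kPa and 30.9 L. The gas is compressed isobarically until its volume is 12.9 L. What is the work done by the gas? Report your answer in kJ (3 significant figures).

W ≈ -3.73 kJ

Isobaric: W = P ΔV.
W = (207 kPa)(12.9 − 30.9 L) = (207)(-18) = -3726 J.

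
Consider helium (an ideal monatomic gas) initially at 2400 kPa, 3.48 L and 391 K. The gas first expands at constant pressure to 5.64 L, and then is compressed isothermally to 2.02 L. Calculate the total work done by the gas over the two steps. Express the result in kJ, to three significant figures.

W_total ≈ -8.71 kJ

Step 1 (isobaric): W = PΔV = (2400 kPa)(5.64 − 3.48 L) = 5184 J.
After step 1: P = 2400 kPa, V = 5.64 L, T = 633.7 K.
Step 2 (isothermal): W = P₁V₁ ln(V₂/V₁) = (13536) ln(2.02/5.64) = -13899 J.
W_total = 5184 − 13899 = -8715 J.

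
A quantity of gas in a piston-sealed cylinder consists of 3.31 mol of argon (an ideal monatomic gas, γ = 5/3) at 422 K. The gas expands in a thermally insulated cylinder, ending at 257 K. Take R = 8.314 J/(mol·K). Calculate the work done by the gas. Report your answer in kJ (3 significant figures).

W ≈ 6.81 kJ

Adiabatic ⇒ Q = 0, so W_by = −ΔU = nCᵥ(T₁ − T₂).
Cᵥ = 3R/2 = 12.47 J/(mol·K).
W = (3.31)(12.47)(422 − 257) = 6811 J.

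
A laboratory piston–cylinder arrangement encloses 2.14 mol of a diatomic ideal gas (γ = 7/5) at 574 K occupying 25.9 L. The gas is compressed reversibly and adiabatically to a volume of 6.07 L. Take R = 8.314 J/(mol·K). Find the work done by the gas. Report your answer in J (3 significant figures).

W ≈ -20100 J

Adiabatic: TV^(γ−1) = const with γ = 7/5.
T₂ = T₁ (V₁/V₂)^(γ−1) = 574 × (25.9/6.07)^0.4 = 574 × 1.787 = 1026 K.
W_by = nCᵥ(T₁ − T₂) = (2.14)(20.79)(574 − 1026) = -20085 J.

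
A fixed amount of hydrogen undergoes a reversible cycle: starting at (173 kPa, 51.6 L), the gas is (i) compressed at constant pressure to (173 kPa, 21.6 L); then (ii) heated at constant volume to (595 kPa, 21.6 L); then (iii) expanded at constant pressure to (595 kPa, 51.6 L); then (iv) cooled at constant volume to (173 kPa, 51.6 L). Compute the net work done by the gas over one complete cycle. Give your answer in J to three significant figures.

W_net ≈ 12700 J

Constant-volume legs do no work.
W(i) = (173)(21.6 − 51.6) = -5190 J; W(iii) = (595)(51.6 − 21.6) = 17850 J.
W_net = -5190 + 17850 = 12660 J (the clockwise enclosed area).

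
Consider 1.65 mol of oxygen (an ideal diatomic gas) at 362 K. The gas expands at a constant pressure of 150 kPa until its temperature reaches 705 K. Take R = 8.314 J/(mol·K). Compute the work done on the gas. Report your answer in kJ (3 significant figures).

Isobaric: W = P ΔV = nR ΔT.
W = (1.65)(8.314)(705 − 362) = 4705 J.
Work on gas = −W_by = -4705 J.

W ≈ -4.71 kJ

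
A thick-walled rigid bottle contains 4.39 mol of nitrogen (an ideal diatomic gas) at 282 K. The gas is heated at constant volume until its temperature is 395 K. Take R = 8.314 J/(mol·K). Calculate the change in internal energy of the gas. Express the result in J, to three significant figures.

Constant volume ⇒ W = 0, so Q = ΔU = nCᵥΔT with Cᵥ = 5R/2 = 20.79 J/(mol·K).
ΔU = (4.39)(20.79)(395 − 282) = 10311 J.

ΔU ≈ 10300 J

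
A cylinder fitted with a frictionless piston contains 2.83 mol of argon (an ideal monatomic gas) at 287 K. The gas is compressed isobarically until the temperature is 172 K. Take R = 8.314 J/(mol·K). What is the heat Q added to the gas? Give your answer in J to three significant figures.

Isobaric: W = nRΔT = (2.83)(8.314)(-115) = -2706 J.
ΔU = nCᵥΔT with Cᵥ = 3R/2: ΔU = (2.83)(12.47)(-115) = -4059 J.
Q = ΔU + W = -4059 − 2706 = -6764 J.

Q ≈ -6760 J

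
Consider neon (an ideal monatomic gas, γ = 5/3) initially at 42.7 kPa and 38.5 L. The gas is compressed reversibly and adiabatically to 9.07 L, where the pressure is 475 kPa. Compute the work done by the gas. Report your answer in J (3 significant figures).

W ≈ -4000 J

Adiabatic: W = (P₁V₁ − P₂V₂)/(γ − 1) with γ = 5/3.
P₁V₁ = 1644 J, P₂V₂ = 4308 J.
W = (1644 − 4308) / 0.6667 = -3996 J.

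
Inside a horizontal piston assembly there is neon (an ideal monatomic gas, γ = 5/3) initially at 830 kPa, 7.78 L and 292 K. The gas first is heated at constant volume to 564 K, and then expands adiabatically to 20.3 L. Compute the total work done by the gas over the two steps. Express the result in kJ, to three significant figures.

Step 1 (isochoric): W = 0 (constant volume).
After step 1: P = 1603 kPa (V unchanged).
Step 2 (adiabatic): W = (P₁V₁ − P₂V₂)/(γ−1) = (12473 − 6581)/0.667 = 8838 J.
W_total = 0 + 8838 = 8838 J.

W_total ≈ 8.84 kJ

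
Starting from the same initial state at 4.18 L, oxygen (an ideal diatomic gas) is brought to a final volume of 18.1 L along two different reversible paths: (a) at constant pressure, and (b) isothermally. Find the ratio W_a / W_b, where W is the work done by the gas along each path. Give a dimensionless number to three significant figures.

W_a / W_b ≈ 2.27

Path (a) isobaric: W = P₁(V₂ − V₁) → W_a/(P₁V₁) = 3.33.
Path (b) isothermal: W = P₁V₁ ln(V₂/V₁) → W_b/(P₁V₁) = 1.466.
W_a / W_b = 3.33 / 1.466 = 2.272.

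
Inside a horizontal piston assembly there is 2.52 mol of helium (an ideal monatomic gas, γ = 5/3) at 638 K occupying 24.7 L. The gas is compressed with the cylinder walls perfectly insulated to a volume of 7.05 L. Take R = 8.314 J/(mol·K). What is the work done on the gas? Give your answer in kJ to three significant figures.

Adiabatic: TV^(γ−1) = const with γ = 5/3.
T₂ = T₁ (V₁/V₂)^(γ−1) = 638 × (24.7/7.05)^0.667 = 638 × 2.307 = 1472 K.
W_by = nCᵥ(T₁ − T₂) = (2.52)(12.47)(638 − 1472) = -26201 J.
Work on gas = −W_by = 26201 J.

W ≈ 26.2 kJ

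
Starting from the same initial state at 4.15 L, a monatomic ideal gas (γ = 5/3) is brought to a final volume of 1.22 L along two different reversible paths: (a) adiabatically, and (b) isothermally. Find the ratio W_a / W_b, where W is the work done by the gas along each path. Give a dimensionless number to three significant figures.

W_a / W_b ≈ 1.55

Path (a) adiabatic: W = P₁V₁(1 − (V₁/V₂)^(γ−1))/(γ−1) → W_a/(P₁V₁) = -1.893.
Path (b) isothermal: W = P₁V₁ ln(V₂/V₁) → W_b/(P₁V₁) = -1.224.
W_a / W_b = -1.893 / -1.224 = 1.546.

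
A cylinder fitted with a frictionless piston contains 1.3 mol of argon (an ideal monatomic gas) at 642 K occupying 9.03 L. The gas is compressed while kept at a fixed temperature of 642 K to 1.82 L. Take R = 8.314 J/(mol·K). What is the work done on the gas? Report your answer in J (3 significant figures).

W ≈ 11100 J

Isothermal: W = nRT ln(V₂/V₁).
W = (1.3)(8.314)(642) × ln(1.82/9.03)
  = 6939 × -1.602
W_by_gas = -11114 J; work on gas = −W_by = 11114 J.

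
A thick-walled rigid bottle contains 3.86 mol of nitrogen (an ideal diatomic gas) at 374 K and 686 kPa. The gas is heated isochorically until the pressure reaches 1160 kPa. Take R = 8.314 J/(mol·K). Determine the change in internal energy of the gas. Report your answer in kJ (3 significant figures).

Constant volume ⇒ W = 0, so Q = ΔU = nCᵥΔT with Cᵥ = 5R/2 = 20.79 J/(mol·K).
At constant V, T₂/T₁ = P₂/P₁ ⇒ ΔT = T₁(P₂/P₁ − 1) = 374·(1160/686 − 1) = 258.4 K.
ΔU = (3.86)(20.79)(258.4) = 20733 J.

ΔU ≈ 20.7 kJ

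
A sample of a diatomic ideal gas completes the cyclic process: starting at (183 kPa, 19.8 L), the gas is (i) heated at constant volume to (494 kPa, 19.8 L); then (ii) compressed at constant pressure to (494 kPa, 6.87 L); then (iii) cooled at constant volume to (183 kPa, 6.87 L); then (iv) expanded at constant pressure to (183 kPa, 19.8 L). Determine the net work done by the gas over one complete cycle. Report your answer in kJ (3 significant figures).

W_net ≈ -4.02 kJ

Constant-volume legs do no work.
W(ii) = (494)(6.87 − 19.8) = -6387 J; W(iv) = (183)(19.8 − 6.87) = 2366 J.
W_net = -6387 + 2366 = -4021 J (the counter-clockwise enclosed area).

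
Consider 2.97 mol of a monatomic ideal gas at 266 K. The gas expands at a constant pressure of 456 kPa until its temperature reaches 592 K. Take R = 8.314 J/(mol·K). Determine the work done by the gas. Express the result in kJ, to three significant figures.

Isobaric: W = P ΔV = nR ΔT.
W = (2.97)(8.314)(592 − 266) = 8050 J.

W ≈ 8.05 kJ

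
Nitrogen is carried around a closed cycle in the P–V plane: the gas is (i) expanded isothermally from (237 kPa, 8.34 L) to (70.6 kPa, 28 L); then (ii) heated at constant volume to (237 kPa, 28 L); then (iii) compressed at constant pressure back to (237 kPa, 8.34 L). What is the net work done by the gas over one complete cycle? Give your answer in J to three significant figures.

Leg (i): W = PᵢVᵢ ln(V_f/Vᵢ) = (1977) ln(28/8.34) = 2394 J.
Leg (ii): W = 0.
Leg (iii): W = PΔV = (237)(8.34 − 28) = -4659 J.
W_net = 2394 − 4659 = -2266 J.

W_net ≈ -2270 J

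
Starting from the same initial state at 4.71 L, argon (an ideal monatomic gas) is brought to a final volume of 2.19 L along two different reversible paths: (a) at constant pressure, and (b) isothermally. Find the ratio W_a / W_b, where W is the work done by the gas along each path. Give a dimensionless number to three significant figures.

Path (a) isobaric: W = P₁(V₂ − V₁) → W_a/(P₁V₁) = -0.535.
Path (b) isothermal: W = P₁V₁ ln(V₂/V₁) → W_b/(P₁V₁) = -0.7658.
W_a / W_b = -0.535 / -0.7658 = 0.6987.

W_a / W_b ≈ 0.699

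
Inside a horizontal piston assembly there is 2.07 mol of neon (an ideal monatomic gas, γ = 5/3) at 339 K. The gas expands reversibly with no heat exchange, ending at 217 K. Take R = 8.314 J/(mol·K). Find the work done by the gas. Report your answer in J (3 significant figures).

Adiabatic ⇒ Q = 0, so W_by = −ΔU = nCᵥ(T₁ − T₂).
Cᵥ = 3R/2 = 12.47 J/(mol·K).
W = (2.07)(12.47)(339 − 217) = 3149 J.

W ≈ 3150 J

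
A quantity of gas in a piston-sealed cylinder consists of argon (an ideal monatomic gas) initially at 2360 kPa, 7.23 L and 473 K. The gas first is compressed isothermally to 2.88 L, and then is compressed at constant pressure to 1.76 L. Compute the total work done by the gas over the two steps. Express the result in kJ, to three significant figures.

W_total ≈ -22.3 kJ

Step 1 (isothermal): W = P₁V₁ ln(V₂/V₁) = (17063) ln(2.88/7.23) = -15705 J.
After step 1: P = 5925 kPa, V = 2.88 L, T = 473 K.
Step 2 (isobaric): W = PΔV = (5925 kPa)(1.76 − 2.88 L) = -6636 J.
W_total = -15705 − 6636 = -22341 J.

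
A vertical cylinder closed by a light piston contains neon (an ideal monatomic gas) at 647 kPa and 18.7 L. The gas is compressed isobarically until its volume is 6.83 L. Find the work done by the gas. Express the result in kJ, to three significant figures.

Isobaric: W = P ΔV.
W = (647 kPa)(6.83 − 18.7 L) = (647)(-11.87) = -7680 J.

W ≈ -7.68 kJ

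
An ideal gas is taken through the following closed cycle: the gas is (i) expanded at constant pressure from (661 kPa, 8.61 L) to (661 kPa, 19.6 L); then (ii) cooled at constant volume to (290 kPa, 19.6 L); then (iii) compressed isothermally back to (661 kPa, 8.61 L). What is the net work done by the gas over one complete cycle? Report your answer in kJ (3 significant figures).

Leg (i): W = PΔV = (661)(19.6 − 8.61) = 7264 J.
Leg (ii): W = 0.
Leg (iii): W = PᵢVᵢ ln(V_f/Vᵢ) = (5684) ln(8.61/19.6) = -4676 J.
W_net = 7264 − 4676 = 2589 J.

W_net ≈ 2.59 kJ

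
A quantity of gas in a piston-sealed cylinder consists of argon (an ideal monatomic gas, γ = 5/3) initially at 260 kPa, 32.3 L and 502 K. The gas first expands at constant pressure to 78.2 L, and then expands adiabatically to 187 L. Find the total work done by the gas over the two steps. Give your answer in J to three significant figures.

Step 1 (isobaric): W = PΔV = (260 kPa)(78.2 − 32.3 L) = 11934 J.
After step 1: P = 260 kPa, V = 78.2 L, T = 1215 K.
Step 2 (adiabatic): W = (P₁V₁ − P₂V₂)/(γ−1) = (20332 − 11370)/0.667 = 13443 J.
W_total = 11934 + 13443 = 25377 J.

W_total ≈ 25400 J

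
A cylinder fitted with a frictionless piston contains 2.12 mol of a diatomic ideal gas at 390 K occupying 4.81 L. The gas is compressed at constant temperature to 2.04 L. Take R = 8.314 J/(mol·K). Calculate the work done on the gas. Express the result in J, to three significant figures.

W ≈ 5900 J

Isothermal: W = nRT ln(V₂/V₁).
W = (2.12)(8.314)(390) × ln(2.04/4.81)
  = 6874 × -0.8577
W_by_gas = -5896 J; work on gas = −W_by = 5896 J.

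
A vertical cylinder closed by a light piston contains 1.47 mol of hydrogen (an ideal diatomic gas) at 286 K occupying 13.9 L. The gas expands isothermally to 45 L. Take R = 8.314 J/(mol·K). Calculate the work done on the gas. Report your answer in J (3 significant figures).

Isothermal: W = nRT ln(V₂/V₁).
W = (1.47)(8.314)(286) × ln(45/13.9)
  = 3495 × 1.175
W_by_gas = 4106 J; work on gas = −W_by = -4106 J.

W ≈ -4110 J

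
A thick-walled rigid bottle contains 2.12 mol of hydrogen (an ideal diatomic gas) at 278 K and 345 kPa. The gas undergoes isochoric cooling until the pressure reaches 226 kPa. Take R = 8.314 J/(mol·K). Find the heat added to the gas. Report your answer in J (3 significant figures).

Constant volume ⇒ W = 0, so Q = ΔU = nCᵥΔT with Cᵥ = 5R/2 = 20.79 J/(mol·K).
At constant V, T₂/T₁ = P₂/P₁ ⇒ ΔT = T₁(P₂/P₁ − 1) = 278·(226/345 − 1) = -95.89 K.
ΔU = (2.12)(20.79)(-95.89) = -4225 J.

Q ≈ -4230 J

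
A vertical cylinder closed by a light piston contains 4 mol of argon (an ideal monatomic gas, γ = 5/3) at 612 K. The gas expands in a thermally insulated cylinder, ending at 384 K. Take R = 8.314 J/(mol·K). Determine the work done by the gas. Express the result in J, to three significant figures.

W ≈ 11400 J

Adiabatic ⇒ Q = 0, so W_by = −ΔU = nCᵥ(T₁ − T₂).
Cᵥ = 3R/2 = 12.47 J/(mol·K).
W = (4)(12.47)(612 − 384) = 11374 J.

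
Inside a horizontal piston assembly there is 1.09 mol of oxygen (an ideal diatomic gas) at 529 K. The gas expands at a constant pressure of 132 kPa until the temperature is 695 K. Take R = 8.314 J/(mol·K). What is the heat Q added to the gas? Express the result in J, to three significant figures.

Isobaric: W = nRΔT = (1.09)(8.314)(166) = 1504 J.
ΔU = nCᵥΔT with Cᵥ = 5R/2: ΔU = (1.09)(20.79)(166) = 3761 J.
Q = ΔU + W = 3761 + 1504 = 5265 J.

Q ≈ 5270 J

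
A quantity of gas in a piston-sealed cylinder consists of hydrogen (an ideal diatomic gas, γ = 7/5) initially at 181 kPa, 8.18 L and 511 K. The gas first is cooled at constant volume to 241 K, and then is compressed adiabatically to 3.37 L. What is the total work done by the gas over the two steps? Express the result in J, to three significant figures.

Step 1 (isochoric): W = 0 (constant volume).
After step 1: P = 85.36 kPa (V unchanged).
Step 2 (adiabatic): W = (P₁V₁ − P₂V₂)/(γ−1) = (698.3 − 995.6)/0.4 = -743.3 J.
W_total = 0 − 743.3 = -743.3 J.

W_total ≈ -743 J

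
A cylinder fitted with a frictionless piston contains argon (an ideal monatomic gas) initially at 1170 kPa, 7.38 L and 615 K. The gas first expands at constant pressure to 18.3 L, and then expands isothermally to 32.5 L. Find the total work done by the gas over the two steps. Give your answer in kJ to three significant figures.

Step 1 (isobaric): W = PΔV = (1170 kPa)(18.3 − 7.38 L) = 12776 J.
After step 1: P = 1170 kPa, V = 18.3 L, T = 1525 K.
Step 2 (isothermal): W = P₁V₁ ln(V₂/V₁) = (21411) ln(32.5/18.3) = 12297 J.
W_total = 12776 + 12297 = 25074 J.

W_total ≈ 25.1 kJ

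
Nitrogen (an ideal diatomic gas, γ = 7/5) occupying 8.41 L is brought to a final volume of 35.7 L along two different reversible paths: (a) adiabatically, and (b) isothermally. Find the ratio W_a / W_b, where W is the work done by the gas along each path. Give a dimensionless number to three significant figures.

Path (a) adiabatic: W = P₁V₁(1 − (V₁/V₂)^(γ−1))/(γ−1) → W_a/(P₁V₁) = 1.098.
Path (b) isothermal: W = P₁V₁ ln(V₂/V₁) → W_b/(P₁V₁) = 1.446.
W_a / W_b = 1.098 / 1.446 = 0.7594.

W_a / W_b ≈ 0.759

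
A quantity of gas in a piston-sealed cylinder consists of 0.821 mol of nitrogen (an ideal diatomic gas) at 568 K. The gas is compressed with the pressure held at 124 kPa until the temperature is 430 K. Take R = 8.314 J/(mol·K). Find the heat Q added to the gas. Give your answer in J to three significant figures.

Q ≈ -3300 J

Isobaric: W = nRΔT = (0.821)(8.314)(-138) = -942 J.
ΔU = nCᵥΔT with Cᵥ = 5R/2: ΔU = (0.821)(20.79)(-138) = -2355 J.
Q = ΔU + W = -2355 − 942 = -3297 J.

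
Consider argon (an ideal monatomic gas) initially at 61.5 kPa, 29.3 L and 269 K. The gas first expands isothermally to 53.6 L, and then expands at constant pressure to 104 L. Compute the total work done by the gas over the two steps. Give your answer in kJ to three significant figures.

W_total ≈ 2.78 kJ

Step 1 (isothermal): W = P₁V₁ ln(V₂/V₁) = (1802) ln(53.6/29.3) = 1088 J.
After step 1: P = 33.62 kPa, V = 53.6 L, T = 269 K.
Step 2 (isobaric): W = PΔV = (33.62 kPa)(104 − 53.6 L) = 1694 J.
W_total = 1088 + 1694 = 2783 J.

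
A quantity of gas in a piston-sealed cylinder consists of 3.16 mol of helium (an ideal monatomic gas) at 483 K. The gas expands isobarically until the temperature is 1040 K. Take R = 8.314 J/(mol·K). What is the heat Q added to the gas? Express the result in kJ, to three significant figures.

Isobaric: W = nRΔT = (3.16)(8.314)(557) = 14634 J.
ΔU = nCᵥΔT with Cᵥ = 3R/2: ΔU = (3.16)(12.47)(557) = 21950 J.
Q = ΔU + W = 21950 + 14634 = 36584 J.

Q ≈ 36.6 kJ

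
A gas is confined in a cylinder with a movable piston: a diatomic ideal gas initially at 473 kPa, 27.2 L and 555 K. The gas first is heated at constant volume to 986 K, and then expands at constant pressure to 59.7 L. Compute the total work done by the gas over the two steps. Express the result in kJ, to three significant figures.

W_total ≈ 27.3 kJ

Step 1 (isochoric): W = 0 (constant volume).
After step 1: P = 840.3 kPa (V unchanged).
Step 2 (isobaric): W = PΔV = (840.3 kPa)(59.7 − 27.2 L) = 27310 J.
W_total = 0 + 27310 = 27310 J.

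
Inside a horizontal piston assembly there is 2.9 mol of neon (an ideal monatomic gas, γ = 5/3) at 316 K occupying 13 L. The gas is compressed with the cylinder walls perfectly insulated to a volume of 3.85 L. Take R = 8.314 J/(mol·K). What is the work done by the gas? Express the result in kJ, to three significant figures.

Adiabatic: TV^(γ−1) = const with γ = 5/3.
T₂ = T₁ (V₁/V₂)^(γ−1) = 316 × (13/3.85)^0.667 = 316 × 2.251 = 711.2 K.
W_by = nCᵥ(T₁ − T₂) = (2.9)(12.47)(316 − 711.2) = -14294 J.

W ≈ -14.3 kJ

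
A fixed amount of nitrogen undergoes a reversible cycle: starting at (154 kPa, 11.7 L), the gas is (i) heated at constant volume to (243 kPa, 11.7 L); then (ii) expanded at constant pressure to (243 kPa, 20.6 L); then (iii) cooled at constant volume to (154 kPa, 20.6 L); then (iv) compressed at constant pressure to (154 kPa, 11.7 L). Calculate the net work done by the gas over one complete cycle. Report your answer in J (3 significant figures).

W_net ≈ 792 J

Constant-volume legs do no work.
W(ii) = (243)(20.6 − 11.7) = 2163 J; W(iv) = (154)(11.7 − 20.6) = -1371 J.
W_net = 2163 − 1371 = 792.1 J (the clockwise enclosed area).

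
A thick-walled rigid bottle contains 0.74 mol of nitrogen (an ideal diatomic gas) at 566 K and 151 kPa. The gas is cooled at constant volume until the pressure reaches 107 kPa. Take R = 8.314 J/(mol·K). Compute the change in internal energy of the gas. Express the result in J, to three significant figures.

Constant volume ⇒ W = 0, so Q = ΔU = nCᵥΔT with Cᵥ = 5R/2 = 20.79 J/(mol·K).
At constant V, T₂/T₁ = P₂/P₁ ⇒ ΔT = T₁(P₂/P₁ − 1) = 566·(107/151 − 1) = -164.9 K.
ΔU = (0.74)(20.79)(-164.9) = -2537 J.

ΔU ≈ -2540 J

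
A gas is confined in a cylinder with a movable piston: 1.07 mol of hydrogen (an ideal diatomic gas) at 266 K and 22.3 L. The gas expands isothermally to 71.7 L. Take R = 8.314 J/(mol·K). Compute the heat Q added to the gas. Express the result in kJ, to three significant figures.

Q ≈ 2.76 kJ

Isothermal ⇒ ΔU = 0, so Q = W = nRT ln(V₂/V₁).
Q = (1.07)(8.314)(266) ln(71.7/22.3) = 2366 × 1.168 = 2764 J.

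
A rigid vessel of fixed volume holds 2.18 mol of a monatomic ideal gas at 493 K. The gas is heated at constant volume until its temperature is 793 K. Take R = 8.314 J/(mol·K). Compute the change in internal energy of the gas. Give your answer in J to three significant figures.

Constant volume ⇒ W = 0, so Q = ΔU = nCᵥΔT with Cᵥ = 3R/2 = 12.47 J/(mol·K).
ΔU = (2.18)(12.47)(793 − 493) = 8156 J.

ΔU ≈ 8160 J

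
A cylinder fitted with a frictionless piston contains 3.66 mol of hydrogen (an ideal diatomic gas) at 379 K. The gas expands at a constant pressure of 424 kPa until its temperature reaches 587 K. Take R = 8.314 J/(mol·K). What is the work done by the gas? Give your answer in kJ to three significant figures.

W ≈ 6.33 kJ

Isobaric: W = P ΔV = nR ΔT.
W = (3.66)(8.314)(587 − 379) = 6329 J.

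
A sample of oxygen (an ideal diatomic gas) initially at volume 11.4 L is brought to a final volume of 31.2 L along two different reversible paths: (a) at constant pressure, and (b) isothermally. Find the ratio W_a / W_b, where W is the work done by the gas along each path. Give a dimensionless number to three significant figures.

W_a / W_b ≈ 1.73

Path (a) isobaric: W = P₁(V₂ − V₁) → W_a/(P₁V₁) = 1.737.
Path (b) isothermal: W = P₁V₁ ln(V₂/V₁) → W_b/(P₁V₁) = 1.007.
W_a / W_b = 1.737 / 1.007 = 1.725.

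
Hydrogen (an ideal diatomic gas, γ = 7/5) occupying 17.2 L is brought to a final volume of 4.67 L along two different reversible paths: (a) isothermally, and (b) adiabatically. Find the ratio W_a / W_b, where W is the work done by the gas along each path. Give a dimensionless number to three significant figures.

Path (a) isothermal: W = P₁V₁ ln(V₂/V₁) → W_a/(P₁V₁) = -1.304.
Path (b) adiabatic: W = P₁V₁(1 − (V₁/V₂)^(γ−1))/(γ−1) → W_b/(P₁V₁) = -1.711.
W_a / W_b = -1.304 / -1.711 = 0.7618.

W_a / W_b ≈ 0.762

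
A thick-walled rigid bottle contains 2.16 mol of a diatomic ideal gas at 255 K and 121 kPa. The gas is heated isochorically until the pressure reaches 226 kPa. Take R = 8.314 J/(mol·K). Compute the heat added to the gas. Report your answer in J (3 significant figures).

Q ≈ 9930 J

Constant volume ⇒ W = 0, so Q = ΔU = nCᵥΔT with Cᵥ = 5R/2 = 20.79 J/(mol·K).
At constant V, T₂/T₁ = P₂/P₁ ⇒ ΔT = T₁(P₂/P₁ − 1) = 255·(226/121 − 1) = 221.3 K.
ΔU = (2.16)(20.79)(221.3) = 9935 J.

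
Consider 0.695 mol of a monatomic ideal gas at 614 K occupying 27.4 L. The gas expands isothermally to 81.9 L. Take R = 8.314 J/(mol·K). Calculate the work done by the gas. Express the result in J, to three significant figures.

W ≈ 3880 J

Isothermal: W = nRT ln(V₂/V₁).
W = (0.695)(8.314)(614) × ln(81.9/27.4)
  = 3548 × 1.095
W_by_gas = 3885 J.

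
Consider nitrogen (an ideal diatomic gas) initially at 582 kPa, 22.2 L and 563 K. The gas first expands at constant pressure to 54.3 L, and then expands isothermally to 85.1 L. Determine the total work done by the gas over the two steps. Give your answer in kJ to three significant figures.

Step 1 (isobaric): W = PΔV = (582 kPa)(54.3 − 22.2 L) = 18682 J.
After step 1: P = 582 kPa, V = 54.3 L, T = 1377 K.
Step 2 (isothermal): W = P₁V₁ ln(V₂/V₁) = (31603) ln(85.1/54.3) = 14199 J.
W_total = 18682 + 14199 = 32881 J.

W_total ≈ 32.9 kJ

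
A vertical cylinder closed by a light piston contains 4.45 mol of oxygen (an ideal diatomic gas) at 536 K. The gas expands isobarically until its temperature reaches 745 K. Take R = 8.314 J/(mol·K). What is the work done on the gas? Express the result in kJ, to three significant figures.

Isobaric: W = P ΔV = nR ΔT.
W = (4.45)(8.314)(745 − 536) = 7732 J.
Work on gas = −W_by = -7732 J.

W ≈ -7.73 kJ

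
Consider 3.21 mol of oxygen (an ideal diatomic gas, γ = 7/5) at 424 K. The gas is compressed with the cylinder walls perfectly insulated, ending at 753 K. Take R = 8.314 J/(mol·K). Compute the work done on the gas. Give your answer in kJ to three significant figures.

W ≈ 22.0 kJ

Adiabatic ⇒ Q = 0, so W_by = −ΔU = nCᵥ(T₁ − T₂).
Cᵥ = 5R/2 = 20.79 J/(mol·K).
W = (3.21)(20.79)(424 − 753) = -21951 J.
Work on gas = −W_by = 21951 J.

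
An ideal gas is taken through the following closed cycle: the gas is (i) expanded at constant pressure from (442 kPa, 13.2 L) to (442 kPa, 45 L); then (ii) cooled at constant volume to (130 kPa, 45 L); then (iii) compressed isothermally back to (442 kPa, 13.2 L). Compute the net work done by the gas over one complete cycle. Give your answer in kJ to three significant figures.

Leg (i): W = PΔV = (442)(45 − 13.2) = 14056 J.
Leg (ii): W = 0.
Leg (iii): W = PᵢVᵢ ln(V_f/Vᵢ) = (5850) ln(13.2/45) = -7175 J.
W_net = 14056 − 7175 = 6881 J.

W_net ≈ 6.88 kJ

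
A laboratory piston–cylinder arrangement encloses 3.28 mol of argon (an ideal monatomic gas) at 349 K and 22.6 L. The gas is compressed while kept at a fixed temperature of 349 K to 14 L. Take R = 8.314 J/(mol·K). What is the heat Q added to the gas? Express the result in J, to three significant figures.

Q ≈ -4560 J

Isothermal ⇒ ΔU = 0, so Q = W = nRT ln(V₂/V₁).
Q = (3.28)(8.314)(349) ln(14/22.6) = 9517 × -0.4789 = -4558 J.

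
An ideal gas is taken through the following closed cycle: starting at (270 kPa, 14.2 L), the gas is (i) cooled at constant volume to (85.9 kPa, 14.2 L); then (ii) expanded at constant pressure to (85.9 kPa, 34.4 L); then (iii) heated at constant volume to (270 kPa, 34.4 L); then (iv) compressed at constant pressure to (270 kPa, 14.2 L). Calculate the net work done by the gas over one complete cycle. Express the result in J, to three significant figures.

W_net ≈ -3720 J

Constant-volume legs do no work.
W(ii) = (85.9)(34.4 − 14.2) = 1735 J; W(iv) = (270)(14.2 − 34.4) = -5454 J.
W_net = 1735 − 5454 = -3719 J (the counter-clockwise enclosed area).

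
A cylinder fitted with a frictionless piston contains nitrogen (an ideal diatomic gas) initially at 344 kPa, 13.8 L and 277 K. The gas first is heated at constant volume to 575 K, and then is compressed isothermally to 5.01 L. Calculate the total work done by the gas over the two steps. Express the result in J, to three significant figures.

W_total ≈ -9980 J

Step 1 (isochoric): W = 0 (constant volume).
After step 1: P = 714.1 kPa (V unchanged).
Step 2 (isothermal): W = P₁V₁ ln(V₂/V₁) = (9854) ln(5.01/13.8) = -9985 J.
W_total = 0 − 9985 = -9985 J.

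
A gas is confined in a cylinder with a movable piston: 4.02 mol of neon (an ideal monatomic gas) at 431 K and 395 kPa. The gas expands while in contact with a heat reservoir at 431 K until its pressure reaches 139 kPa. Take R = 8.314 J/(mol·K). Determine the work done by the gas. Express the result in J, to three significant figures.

W ≈ 15000 J

Isothermal process: W = nRT ln(V₂/V₁) = nRT ln(P₁/P₂).
W = (4.02)(8.314)(431) × ln(395/139)
  = 14405 × ln(2.842) = 14405 × 1.044
W_by_gas = 15045 J.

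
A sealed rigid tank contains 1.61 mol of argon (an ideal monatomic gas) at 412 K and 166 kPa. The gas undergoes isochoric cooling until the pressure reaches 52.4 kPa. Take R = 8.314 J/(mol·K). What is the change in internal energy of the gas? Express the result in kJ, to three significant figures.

ΔU ≈ -5.66 kJ

Constant volume ⇒ W = 0, so Q = ΔU = nCᵥΔT with Cᵥ = 3R/2 = 12.47 J/(mol·K).
At constant V, T₂/T₁ = P₂/P₁ ⇒ ΔT = T₁(P₂/P₁ − 1) = 412·(52.4/166 − 1) = -281.9 K.
ΔU = (1.61)(12.47)(-281.9) = -5661 J.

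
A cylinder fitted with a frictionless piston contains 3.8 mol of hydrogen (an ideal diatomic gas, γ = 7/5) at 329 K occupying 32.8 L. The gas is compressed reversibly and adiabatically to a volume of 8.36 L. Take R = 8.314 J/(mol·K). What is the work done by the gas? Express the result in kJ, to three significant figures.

W ≈ -18.9 kJ

Adiabatic: TV^(γ−1) = const with γ = 7/5.
T₂ = T₁ (V₁/V₂)^(γ−1) = 329 × (32.8/8.36)^0.4 = 329 × 1.728 = 568.4 K.
W_by = nCᵥ(T₁ − T₂) = (3.8)(20.79)(329 − 568.4) = -18909 J.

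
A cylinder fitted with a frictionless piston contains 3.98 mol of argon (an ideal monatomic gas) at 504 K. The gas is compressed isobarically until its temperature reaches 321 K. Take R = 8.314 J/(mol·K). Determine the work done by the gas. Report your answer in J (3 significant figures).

Isobaric: W = P ΔV = nR ΔT.
W = (3.98)(8.314)(321 − 504) = -6055 J.

W ≈ -6060 J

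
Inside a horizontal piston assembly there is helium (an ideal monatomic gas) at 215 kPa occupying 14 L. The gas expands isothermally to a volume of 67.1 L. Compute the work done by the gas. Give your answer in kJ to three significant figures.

Isothermal: W = nRT ln(V₂/V₁) = P₁V₁ ln(V₂/V₁).
P₁V₁ = (215 kPa)(14 L) = 3010 J.
W = 3010 × ln(67.1/14) = 3010 × 1.567
W_by_gas = 4717 J.

W ≈ 4.72 kJ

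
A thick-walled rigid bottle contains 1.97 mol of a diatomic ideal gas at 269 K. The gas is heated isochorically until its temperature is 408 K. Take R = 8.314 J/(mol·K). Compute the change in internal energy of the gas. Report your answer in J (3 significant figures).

ΔU ≈ 5690 J

Constant volume ⇒ W = 0, so Q = ΔU = nCᵥΔT with Cᵥ = 5R/2 = 20.79 J/(mol·K).
ΔU = (1.97)(20.79)(408 − 269) = 5692 J.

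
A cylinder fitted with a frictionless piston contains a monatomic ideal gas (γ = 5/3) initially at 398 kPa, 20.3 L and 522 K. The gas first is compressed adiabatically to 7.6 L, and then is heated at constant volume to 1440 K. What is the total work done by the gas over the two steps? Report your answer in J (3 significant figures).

W_total ≈ -11200 J

Step 1 (adiabatic): W = (P₁V₁ − P₂V₂)/(γ−1) = (8079 − 15554)/0.667 = -11211 J.
Step 2 (isochoric): W = 0 (constant volume).
W_total = -11211 + 0 = -11211 J.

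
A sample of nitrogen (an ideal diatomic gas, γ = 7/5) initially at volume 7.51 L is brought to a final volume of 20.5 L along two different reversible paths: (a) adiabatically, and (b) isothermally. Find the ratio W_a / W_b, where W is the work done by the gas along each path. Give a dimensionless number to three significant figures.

Path (a) adiabatic: W = P₁V₁(1 − (V₁/V₂)^(γ−1))/(γ−1) → W_a/(P₁V₁) = 0.827.
Path (b) isothermal: W = P₁V₁ ln(V₂/V₁) → W_b/(P₁V₁) = 1.004.
W_a / W_b = 0.827 / 1.004 = 0.8236.

W_a / W_b ≈ 0.824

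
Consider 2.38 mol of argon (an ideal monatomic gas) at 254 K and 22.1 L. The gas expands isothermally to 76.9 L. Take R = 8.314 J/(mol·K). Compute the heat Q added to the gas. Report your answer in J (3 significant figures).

Isothermal ⇒ ΔU = 0, so Q = W = nRT ln(V₂/V₁).
Q = (2.38)(8.314)(254) ln(76.9/22.1) = 5026 × 1.247 = 6267 J.

Q ≈ 6270 J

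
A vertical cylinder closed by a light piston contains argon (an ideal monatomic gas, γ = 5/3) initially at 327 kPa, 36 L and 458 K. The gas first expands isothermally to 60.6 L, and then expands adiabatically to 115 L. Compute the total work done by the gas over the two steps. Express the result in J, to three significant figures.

W_total ≈ 12300 J

Step 1 (isothermal): W = P₁V₁ ln(V₂/V₁) = (11772) ln(60.6/36) = 6131 J.
After step 1: P = 194.3 kPa, V = 60.6 L, T = 458 K.
Step 2 (adiabatic): W = (P₁V₁ − P₂V₂)/(γ−1) = (11772 − 7680)/0.667 = 6138 J.
W_total = 6131 + 6138 = 12268 J.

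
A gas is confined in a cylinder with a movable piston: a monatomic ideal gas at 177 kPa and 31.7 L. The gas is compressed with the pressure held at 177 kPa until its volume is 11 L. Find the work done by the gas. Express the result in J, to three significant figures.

W ≈ -3660 J

Isobaric: W = P ΔV.
W = (177 kPa)(11 − 31.7 L) = (177)(-20.7) = -3664 J.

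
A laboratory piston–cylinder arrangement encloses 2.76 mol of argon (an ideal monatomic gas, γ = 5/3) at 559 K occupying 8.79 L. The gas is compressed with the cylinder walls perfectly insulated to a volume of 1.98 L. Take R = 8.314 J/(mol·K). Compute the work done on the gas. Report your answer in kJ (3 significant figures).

Adiabatic: TV^(γ−1) = const with γ = 5/3.
T₂ = T₁ (V₁/V₂)^(γ−1) = 559 × (8.79/1.98)^0.667 = 559 × 2.701 = 1510 K.
W_by = nCᵥ(T₁ − T₂) = (2.76)(12.47)(559 − 1510) = -32731 J.
Work on gas = −W_by = 32731 J.

W ≈ 32.7 kJ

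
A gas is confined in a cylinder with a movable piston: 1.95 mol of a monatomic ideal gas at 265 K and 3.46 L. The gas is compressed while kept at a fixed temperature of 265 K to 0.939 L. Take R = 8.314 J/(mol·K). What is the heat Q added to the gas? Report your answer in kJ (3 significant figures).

Q ≈ -5.60 kJ

Isothermal ⇒ ΔU = 0, so Q = W = nRT ln(V₂/V₁).
Q = (1.95)(8.314)(265) ln(0.939/3.46) = 4296 × -1.304 = -5603 J.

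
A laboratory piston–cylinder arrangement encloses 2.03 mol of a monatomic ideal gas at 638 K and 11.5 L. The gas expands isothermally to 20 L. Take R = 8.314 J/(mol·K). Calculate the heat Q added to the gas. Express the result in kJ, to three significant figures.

Isothermal ⇒ ΔU = 0, so Q = W = nRT ln(V₂/V₁).
Q = (2.03)(8.314)(638) ln(20/11.5) = 10768 × 0.5534 = 5959 J.

Q ≈ 5.96 kJ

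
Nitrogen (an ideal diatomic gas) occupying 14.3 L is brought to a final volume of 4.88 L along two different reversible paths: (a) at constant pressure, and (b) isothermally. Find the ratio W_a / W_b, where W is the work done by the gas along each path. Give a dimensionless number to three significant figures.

Path (a) isobaric: W = P₁(V₂ − V₁) → W_a/(P₁V₁) = -0.6587.
Path (b) isothermal: W = P₁V₁ ln(V₂/V₁) → W_b/(P₁V₁) = -1.075.
W_a / W_b = -0.6587 / -1.075 = 0.6127.

W_a / W_b ≈ 0.613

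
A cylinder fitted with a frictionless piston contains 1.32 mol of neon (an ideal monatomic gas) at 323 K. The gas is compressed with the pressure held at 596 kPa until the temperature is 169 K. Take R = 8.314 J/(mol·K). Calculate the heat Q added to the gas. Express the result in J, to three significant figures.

Q ≈ -4230 J

Isobaric: W = nRΔT = (1.32)(8.314)(-154) = -1690 J.
ΔU = nCᵥΔT with Cᵥ = 3R/2: ΔU = (1.32)(12.47)(-154) = -2535 J.
Q = ΔU + W = -2535 − 1690 = -4225 J.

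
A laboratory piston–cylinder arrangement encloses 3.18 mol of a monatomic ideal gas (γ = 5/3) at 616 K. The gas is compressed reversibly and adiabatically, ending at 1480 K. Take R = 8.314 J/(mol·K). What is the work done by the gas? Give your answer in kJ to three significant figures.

W ≈ -34.3 kJ

Adiabatic ⇒ Q = 0, so W_by = −ΔU = nCᵥ(T₁ − T₂).
Cᵥ = 3R/2 = 12.47 J/(mol·K).
W = (3.18)(12.47)(616 − 1480) = -34264 J.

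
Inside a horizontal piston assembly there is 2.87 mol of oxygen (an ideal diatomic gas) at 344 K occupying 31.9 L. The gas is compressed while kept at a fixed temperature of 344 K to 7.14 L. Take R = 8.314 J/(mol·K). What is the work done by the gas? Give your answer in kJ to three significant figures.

W ≈ -12.3 kJ

Isothermal: W = nRT ln(V₂/V₁).
W = (2.87)(8.314)(344) × ln(7.14/31.9)
  = 8208 × -1.497
W_by_gas = -12287 J.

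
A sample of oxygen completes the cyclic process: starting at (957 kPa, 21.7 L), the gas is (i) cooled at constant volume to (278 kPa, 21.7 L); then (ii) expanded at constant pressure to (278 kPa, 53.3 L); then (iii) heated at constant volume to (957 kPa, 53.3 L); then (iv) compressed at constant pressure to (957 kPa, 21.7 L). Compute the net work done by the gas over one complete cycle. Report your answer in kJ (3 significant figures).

W_net ≈ -21.5 kJ

Constant-volume legs do no work.
W(ii) = (278)(53.3 − 21.7) = 8785 J; W(iv) = (957)(21.7 − 53.3) = -30241 J.
W_net = 8785 − 30241 = -21456 J (the counter-clockwise enclosed area).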